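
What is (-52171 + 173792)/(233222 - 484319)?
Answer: -121621/251097 ≈ -0.48436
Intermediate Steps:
(-52171 + 173792)/(233222 - 484319) = 121621/(-251097) = 121621*(-1/251097) = -121621/251097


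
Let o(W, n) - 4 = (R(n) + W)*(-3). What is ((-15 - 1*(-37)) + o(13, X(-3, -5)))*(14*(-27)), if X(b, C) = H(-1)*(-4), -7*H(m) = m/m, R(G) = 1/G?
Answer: 13797/2 ≈ 6898.5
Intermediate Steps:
R(G) = 1/G
H(m) = -⅐ (H(m) = -m/(7*m) = -⅐*1 = -⅐)
X(b, C) = 4/7 (X(b, C) = -⅐*(-4) = 4/7)
o(W, n) = 4 - 3*W - 3/n (o(W, n) = 4 + (1/n + W)*(-3) = 4 + (W + 1/n)*(-3) = 4 + (-3*W - 3/n) = 4 - 3*W - 3/n)
((-15 - 1*(-37)) + o(13, X(-3, -5)))*(14*(-27)) = ((-15 - 1*(-37)) + (4 - 3*13 - 3/4/7))*(14*(-27)) = ((-15 + 37) + (4 - 39 - 3*7/4))*(-378) = (22 + (4 - 39 - 21/4))*(-378) = (22 - 161/4)*(-378) = -73/4*(-378) = 13797/2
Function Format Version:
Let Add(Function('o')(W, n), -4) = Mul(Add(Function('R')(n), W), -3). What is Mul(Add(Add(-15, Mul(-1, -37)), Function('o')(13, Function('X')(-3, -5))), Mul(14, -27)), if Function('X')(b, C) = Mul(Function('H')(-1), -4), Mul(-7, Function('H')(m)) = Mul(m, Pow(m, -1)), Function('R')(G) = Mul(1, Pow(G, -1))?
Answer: Rational(13797, 2) ≈ 6898.5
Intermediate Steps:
Function('R')(G) = Pow(G, -1)
Function('H')(m) = Rational(-1, 7) (Function('H')(m) = Mul(Rational(-1, 7), Mul(m, Pow(m, -1))) = Mul(Rational(-1, 7), 1) = Rational(-1, 7))
Function('X')(b, C) = Rational(4, 7) (Function('X')(b, C) = Mul(Rational(-1, 7), -4) = Rational(4, 7))
Function('o')(W, n) = Add(4, Mul(-3, W), Mul(-3, Pow(n, -1))) (Function('o')(W, n) = Add(4, Mul(Add(Pow(n, -1), W), -3)) = Add(4, Mul(Add(W, Pow(n, -1)), -3)) = Add(4, Add(Mul(-3, W), Mul(-3, Pow(n, -1)))) = Add(4, Mul(-3, W), Mul(-3, Pow(n, -1))))
Mul(Add(Add(-15, Mul(-1, -37)), Function('o')(13, Function('X')(-3, -5))), Mul(14, -27)) = Mul(Add(Add(-15, Mul(-1, -37)), Add(4, Mul(-3, 13), Mul(-3, Pow(Rational(4, 7), -1)))), Mul(14, -27)) = Mul(Add(Add(-15, 37), Add(4, -39, Mul(-3, Rational(7, 4)))), -378) = Mul(Add(22, Add(4, -39, Rational(-21, 4))), -378) = Mul(Add(22, Rational(-161, 4)), -378) = Mul(Rational(-73, 4), -378) = Rational(13797, 2)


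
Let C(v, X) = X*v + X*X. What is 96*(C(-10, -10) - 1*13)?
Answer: 17952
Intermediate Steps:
C(v, X) = X**2 + X*v (C(v, X) = X*v + X**2 = X**2 + X*v)
96*(C(-10, -10) - 1*13) = 96*(-10*(-10 - 10) - 1*13) = 96*(-10*(-20) - 13) = 96*(200 - 13) = 96*187 = 17952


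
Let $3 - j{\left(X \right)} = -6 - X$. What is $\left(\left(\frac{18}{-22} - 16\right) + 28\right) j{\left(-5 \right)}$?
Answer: $\frac{492}{11} \approx 44.727$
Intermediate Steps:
$j{\left(X \right)} = 9 + X$ ($j{\left(X \right)} = 3 - \left(-6 - X\right) = 3 + \left(6 + X\right) = 9 + X$)
$\left(\left(\frac{18}{-22} - 16\right) + 28\right) j{\left(-5 \right)} = \left(\left(\frac{18}{-22} - 16\right) + 28\right) \left(9 - 5\right) = \left(\left(18 \left(- \frac{1}{22}\right) - 16\right) + 28\right) 4 = \left(\left(- \frac{9}{11} - 16\right) + 28\right) 4 = \left(- \frac{185}{11} + 28\right) 4 = \frac{123}{11} \cdot 4 = \frac{492}{11}$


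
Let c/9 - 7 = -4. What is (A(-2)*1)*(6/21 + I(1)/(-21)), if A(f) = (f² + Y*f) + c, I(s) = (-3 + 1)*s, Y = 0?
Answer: 248/21 ≈ 11.810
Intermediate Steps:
c = 27 (c = 63 + 9*(-4) = 63 - 36 = 27)
I(s) = -2*s
A(f) = 27 + f² (A(f) = (f² + 0*f) + 27 = (f² + 0) + 27 = f² + 27 = 27 + f²)
(A(-2)*1)*(6/21 + I(1)/(-21)) = ((27 + (-2)²)*1)*(6/21 - 2*1/(-21)) = ((27 + 4)*1)*(6*(1/21) - 2*(-1/21)) = (31*1)*(2/7 + 2/21) = 31*(8/21) = 248/21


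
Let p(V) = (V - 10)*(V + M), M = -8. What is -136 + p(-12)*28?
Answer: 12184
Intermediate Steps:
p(V) = (-10 + V)*(-8 + V) (p(V) = (V - 10)*(V - 8) = (-10 + V)*(-8 + V))
-136 + p(-12)*28 = -136 + (80 + (-12)² - 18*(-12))*28 = -136 + (80 + 144 + 216)*28 = -136 + 440*28 = -136 + 12320 = 12184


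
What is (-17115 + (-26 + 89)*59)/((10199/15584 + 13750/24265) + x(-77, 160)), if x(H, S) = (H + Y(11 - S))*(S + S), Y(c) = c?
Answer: 48251398976/260447996233 ≈ 0.18526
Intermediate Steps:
x(H, S) = 2*S*(11 + H - S) (x(H, S) = (H + (11 - S))*(S + S) = (11 + H - S)*(2*S) = 2*S*(11 + H - S))
(-17115 + (-26 + 89)*59)/((10199/15584 + 13750/24265) + x(-77, 160)) = (-17115 + (-26 + 89)*59)/((10199/15584 + 13750/24265) + 2*160*(11 - 77 - 1*160)) = (-17115 + 63*59)/((10199*(1/15584) + 13750*(1/24265)) + 2*160*(11 - 77 - 160)) = (-17115 + 3717)/((10199/15584 + 2750/4853) + 2*160*(-226)) = -13398/(92351747/75629152 - 72320) = -13398/(-5469407920893/75629152) = -13398*(-75629152/5469407920893) = 48251398976/260447996233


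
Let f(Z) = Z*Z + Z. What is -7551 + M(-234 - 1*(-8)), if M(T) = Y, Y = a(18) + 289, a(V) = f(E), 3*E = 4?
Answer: -65330/9 ≈ -7258.9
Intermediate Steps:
E = 4/3 (E = (⅓)*4 = 4/3 ≈ 1.3333)
f(Z) = Z + Z² (f(Z) = Z² + Z = Z + Z²)
a(V) = 28/9 (a(V) = 4*(1 + 4/3)/3 = (4/3)*(7/3) = 28/9)
Y = 2629/9 (Y = 28/9 + 289 = 2629/9 ≈ 292.11)
M(T) = 2629/9
-7551 + M(-234 - 1*(-8)) = -7551 + 2629/9 = -65330/9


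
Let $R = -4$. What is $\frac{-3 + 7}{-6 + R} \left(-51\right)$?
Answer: $\frac{102}{5} \approx 20.4$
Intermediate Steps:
$\frac{-3 + 7}{-6 + R} \left(-51\right) = \frac{-3 + 7}{-6 - 4} \left(-51\right) = \frac{4}{-10} \left(-51\right) = 4 \left(- \frac{1}{10}\right) \left(-51\right) = \left(- \frac{2}{5}\right) \left(-51\right) = \frac{102}{5}$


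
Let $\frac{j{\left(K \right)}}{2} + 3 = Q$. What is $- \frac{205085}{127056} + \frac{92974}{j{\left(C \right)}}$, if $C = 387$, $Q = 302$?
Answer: $\frac{5845131857}{37989744} \approx 153.86$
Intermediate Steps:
$j{\left(K \right)} = 598$ ($j{\left(K \right)} = -6 + 2 \cdot 302 = -6 + 604 = 598$)
$- \frac{205085}{127056} + \frac{92974}{j{\left(C \right)}} = - \frac{205085}{127056} + \frac{92974}{598} = \left(-205085\right) \frac{1}{127056} + 92974 \cdot \frac{1}{598} = - \frac{205085}{127056} + \frac{46487}{299} = \frac{5845131857}{37989744}$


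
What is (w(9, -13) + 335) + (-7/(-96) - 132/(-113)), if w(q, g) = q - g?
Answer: 3886199/10848 ≈ 358.24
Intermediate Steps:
(w(9, -13) + 335) + (-7/(-96) - 132/(-113)) = ((9 - 1*(-13)) + 335) + (-7/(-96) - 132/(-113)) = ((9 + 13) + 335) + (-7*(-1/96) - 132*(-1/113)) = (22 + 335) + (7/96 + 132/113) = 357 + 13463/10848 = 3886199/10848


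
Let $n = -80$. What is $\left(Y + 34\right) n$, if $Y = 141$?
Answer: $-14000$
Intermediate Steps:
$\left(Y + 34\right) n = \left(141 + 34\right) \left(-80\right) = 175 \left(-80\right) = -14000$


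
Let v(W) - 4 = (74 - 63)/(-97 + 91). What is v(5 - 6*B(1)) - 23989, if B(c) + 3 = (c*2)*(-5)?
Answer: -143921/6 ≈ -23987.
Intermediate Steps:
B(c) = -3 - 10*c (B(c) = -3 + (c*2)*(-5) = -3 + (2*c)*(-5) = -3 - 10*c)
v(W) = 13/6 (v(W) = 4 + (74 - 63)/(-97 + 91) = 4 + 11/(-6) = 4 + 11*(-1/6) = 4 - 11/6 = 13/6)
v(5 - 6*B(1)) - 23989 = 13/6 - 23989 = -143921/6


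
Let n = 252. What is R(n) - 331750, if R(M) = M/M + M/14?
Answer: -331731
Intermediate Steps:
R(M) = 1 + M/14 (R(M) = 1 + M*(1/14) = 1 + M/14)
R(n) - 331750 = (1 + (1/14)*252) - 331750 = (1 + 18) - 331750 = 19 - 331750 = -331731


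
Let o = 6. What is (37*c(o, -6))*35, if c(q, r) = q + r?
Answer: 0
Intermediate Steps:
(37*c(o, -6))*35 = (37*(6 - 6))*35 = (37*0)*35 = 0*35 = 0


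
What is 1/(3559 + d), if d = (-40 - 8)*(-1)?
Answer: 1/3607 ≈ 0.00027724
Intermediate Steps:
d = 48 (d = -48*(-1) = 48)
1/(3559 + d) = 1/(3559 + 48) = 1/3607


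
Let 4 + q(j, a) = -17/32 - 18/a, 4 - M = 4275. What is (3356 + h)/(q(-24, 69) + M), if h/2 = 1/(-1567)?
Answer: -3870513600/4931322361 ≈ -0.78488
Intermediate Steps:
M = -4271 (M = 4 - 1*4275 = 4 - 4275 = -4271)
q(j, a) = -145/32 - 18/a (q(j, a) = -4 + (-17/32 - 18/a) = -145/32 - 18/a)
h = -2/1567 (h = 2/(-1567) = 2*(-1/1567) = -2/1567 ≈ -0.0012763)
(3356 + h)/(q(-24, 69) + M) = (3356 - 2/1567)/((-145/32 - 18/69) - 4271) = 5258850/(1567*((-145/32 - 18*1/69) - 4271)) = 5258850/(1567*((-145/32 - 6/23) - 4271)) = 5258850/(1567*(-3527/736 - 4271)) = 5258850/(1567*(-3146983/736)) = (5258850/1567)*(-736/3146983) = -3870513600/4931322361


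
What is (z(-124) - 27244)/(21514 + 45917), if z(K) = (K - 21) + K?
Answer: -9171/22477 ≈ -0.40802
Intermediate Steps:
z(K) = -21 + 2*K (z(K) = (-21 + K) + K = -21 + 2*K)
(z(-124) - 27244)/(21514 + 45917) = ((-21 + 2*(-124)) - 27244)/(21514 + 45917) = ((-21 - 248) - 27244)/67431 = (-269 - 27244)*(1/67431) = -27513*1/67431 = -9171/22477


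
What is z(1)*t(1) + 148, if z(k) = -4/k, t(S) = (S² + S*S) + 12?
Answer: 92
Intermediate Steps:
t(S) = 12 + 2*S² (t(S) = (S² + S²) + 12 = 2*S² + 12 = 12 + 2*S²)
z(1)*t(1) + 148 = (-4/1)*(12 + 2*1²) + 148 = (-4*1)*(12 + 2*1) + 148 = -4*(12 + 2) + 148 = -4*14 + 148 = -56 + 148 = 92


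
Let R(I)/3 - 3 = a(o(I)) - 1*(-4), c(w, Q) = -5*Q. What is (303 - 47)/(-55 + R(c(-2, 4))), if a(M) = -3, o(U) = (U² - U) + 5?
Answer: -256/43 ≈ -5.9535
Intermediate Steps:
o(U) = 5 + U² - U
R(I) = 12 (R(I) = 9 + 3*(-3 - 1*(-4)) = 9 + 3*(-3 + 4) = 9 + 3*1 = 9 + 3 = 12)
(303 - 47)/(-55 + R(c(-2, 4))) = (303 - 47)/(-55 + 12) = 256/(-43) = 256*(-1/43) = -256/43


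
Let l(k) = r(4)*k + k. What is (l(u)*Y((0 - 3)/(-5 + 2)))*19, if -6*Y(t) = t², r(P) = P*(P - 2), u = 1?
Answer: -57/2 ≈ -28.500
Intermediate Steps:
r(P) = P*(-2 + P)
Y(t) = -t²/6
l(k) = 9*k (l(k) = (4*(-2 + 4))*k + k = (4*2)*k + k = 8*k + k = 9*k)
(l(u)*Y((0 - 3)/(-5 + 2)))*19 = ((9*1)*(-(0 - 3)²/(-5 + 2)²/6))*19 = (9*(-1²/6))*19 = (9*(-(-3*(-⅓))²/6))*19 = (9*(-⅙*1²))*19 = (9*(-⅙*1))*19 = (9*(-⅙))*19 = -3/2*19 = -57/2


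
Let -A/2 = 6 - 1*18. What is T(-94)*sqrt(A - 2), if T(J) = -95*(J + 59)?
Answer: 3325*sqrt(22) ≈ 15596.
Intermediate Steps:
T(J) = -5605 - 95*J (T(J) = -95*(59 + J) = -5605 - 95*J)
A = 24 (A = -2*(6 - 1*18) = -2*(6 - 18) = -2*(-12) = 24)
T(-94)*sqrt(A - 2) = (-5605 - 95*(-94))*sqrt(24 - 2) = (-5605 + 8930)*sqrt(22) = 3325*sqrt(22)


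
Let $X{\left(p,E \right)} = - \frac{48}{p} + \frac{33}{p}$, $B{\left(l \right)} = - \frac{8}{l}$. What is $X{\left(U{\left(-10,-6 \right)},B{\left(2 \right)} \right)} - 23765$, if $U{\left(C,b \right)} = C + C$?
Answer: $- \frac{95057}{4} \approx -23764.0$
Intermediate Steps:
$U{\left(C,b \right)} = 2 C$
$X{\left(p,E \right)} = - \frac{15}{p}$
$X{\left(U{\left(-10,-6 \right)},B{\left(2 \right)} \right)} - 23765 = - \frac{15}{2 \left(-10\right)} - 23765 = - \frac{15}{-20} - 23765 = \left(-15\right) \left(- \frac{1}{20}\right) - 23765 = \frac{3}{4} - 23765 = - \frac{95057}{4}$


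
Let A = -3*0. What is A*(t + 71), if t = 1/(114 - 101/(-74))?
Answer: 0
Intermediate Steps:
t = 74/8537 (t = 1/(114 - 101*(-1/74)) = 1/(114 + 101/74) = 1/(8537/74) = 74/8537 ≈ 0.0086682)
A = 0
A*(t + 71) = 0*(74/8537 + 71) = 0*(606201/8537) = 0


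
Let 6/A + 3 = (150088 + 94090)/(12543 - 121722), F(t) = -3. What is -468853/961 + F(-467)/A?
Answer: -101828385259/209842038 ≈ -485.26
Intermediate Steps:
A = -655074/571715 (A = 6/(-3 + (150088 + 94090)/(12543 - 121722)) = 6/(-3 + 244178/(-109179)) = 6/(-3 + 244178*(-1/109179)) = 6/(-3 - 244178/109179) = 6/(-571715/109179) = 6*(-109179/571715) = -655074/571715 ≈ -1.1458)
-468853/961 + F(-467)/A = -468853/961 - 3/(-655074/571715) = -468853*1/961 - 3*(-571715/655074) = -468853/961 + 571715/218358 = -101828385259/209842038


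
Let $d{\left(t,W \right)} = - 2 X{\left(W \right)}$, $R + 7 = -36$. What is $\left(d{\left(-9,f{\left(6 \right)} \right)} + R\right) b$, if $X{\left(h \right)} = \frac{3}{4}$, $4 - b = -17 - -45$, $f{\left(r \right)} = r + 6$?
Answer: $1068$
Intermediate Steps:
$f{\left(r \right)} = 6 + r$
$R = -43$ ($R = -7 - 36 = -43$)
$b = -24$ ($b = 4 - \left(-17 - -45\right) = 4 - \left(-17 + 45\right) = 4 - 28 = -24$)
$X{\left(h \right)} = \frac{3}{4}$ ($X{\left(h \right)} = 3 \cdot \frac{1}{4} = \frac{3}{4}$)
$d{\left(t,W \right)} = - \frac{3}{2}$ ($d{\left(t,W \right)} = \left(-2\right) \frac{3}{4} = - \frac{3}{2}$)
$\left(d{\left(-9,f{\left(6 \right)} \right)} + R\right) b = \left(- \frac{3}{2} - 43\right) \left(-24\right) = \left(- \frac{89}{2}\right) \left(-24\right) = 1068$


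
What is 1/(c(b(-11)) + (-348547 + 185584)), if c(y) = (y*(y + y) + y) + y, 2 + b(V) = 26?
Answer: -1/161763 ≈ -6.1819e-6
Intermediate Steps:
b(V) = 24 (b(V) = -2 + 26 = 24)
c(y) = 2*y + 2*y² (c(y) = (y*(2*y) + y) + y = (2*y² + y) + y = (y + 2*y²) + y = 2*y + 2*y²)
1/(c(b(-11)) + (-348547 + 185584)) = 1/(2*24*(1 + 24) + (-348547 + 185584)) = 1/(2*24*25 - 162963) = 1/(1200 - 162963) = 1/(-161763) = -1/161763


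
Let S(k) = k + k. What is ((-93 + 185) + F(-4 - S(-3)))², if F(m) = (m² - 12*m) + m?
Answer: 5476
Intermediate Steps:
S(k) = 2*k
F(m) = m² - 11*m
((-93 + 185) + F(-4 - S(-3)))² = ((-93 + 185) + (-4 - 2*(-3))*(-11 + (-4 - 2*(-3))))² = (92 + (-4 - 1*(-6))*(-11 + (-4 - 1*(-6))))² = (92 + (-4 + 6)*(-11 + (-4 + 6)))² = (92 + 2*(-11 + 2))² = (92 + 2*(-9))² = (92 - 18)² = 74² = 5476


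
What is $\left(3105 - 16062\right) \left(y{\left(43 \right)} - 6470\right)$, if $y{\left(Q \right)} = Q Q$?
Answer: $59874297$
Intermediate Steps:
$y{\left(Q \right)} = Q^{2}$
$\left(3105 - 16062\right) \left(y{\left(43 \right)} - 6470\right) = \left(3105 - 16062\right) \left(43^{2} - 6470\right) = - 12957 \left(1849 - 6470\right) = \left(-12957\right) \left(-4621\right) = 59874297$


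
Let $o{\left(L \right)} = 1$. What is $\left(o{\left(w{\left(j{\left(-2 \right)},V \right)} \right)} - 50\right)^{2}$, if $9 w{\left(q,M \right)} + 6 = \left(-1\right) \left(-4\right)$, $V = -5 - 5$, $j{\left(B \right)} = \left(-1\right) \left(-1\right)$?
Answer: $2401$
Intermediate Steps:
$j{\left(B \right)} = 1$
$V = -10$ ($V = -5 - 5 = -10$)
$w{\left(q,M \right)} = - \frac{2}{9}$ ($w{\left(q,M \right)} = - \frac{2}{3} + \frac{\left(-1\right) \left(-4\right)}{9} = - \frac{2}{3} + \frac{1}{9} \cdot 4 = - \frac{2}{3} + \frac{4}{9} = - \frac{2}{9}$)
$\left(o{\left(w{\left(j{\left(-2 \right)},V \right)} \right)} - 50\right)^{2} = \left(1 - 50\right)^{2} = \left(-49\right)^{2} = 2401$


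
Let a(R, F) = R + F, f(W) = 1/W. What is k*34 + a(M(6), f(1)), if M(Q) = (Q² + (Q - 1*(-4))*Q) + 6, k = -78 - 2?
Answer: -2617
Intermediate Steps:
k = -80
M(Q) = 6 + Q² + Q*(4 + Q) (M(Q) = (Q² + (Q + 4)*Q) + 6 = (Q² + (4 + Q)*Q) + 6 = (Q² + Q*(4 + Q)) + 6 = 6 + Q² + Q*(4 + Q))
a(R, F) = F + R
k*34 + a(M(6), f(1)) = -80*34 + (1/1 + (6 + 2*6² + 4*6)) = -2720 + (1 + (6 + 2*36 + 24)) = -2720 + (1 + (6 + 72 + 24)) = -2720 + (1 + 102) = -2720 + 103 = -2617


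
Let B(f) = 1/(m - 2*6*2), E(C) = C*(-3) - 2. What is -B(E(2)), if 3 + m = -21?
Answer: 1/48 ≈ 0.020833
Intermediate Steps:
m = -24 (m = -3 - 21 = -24)
E(C) = -2 - 3*C (E(C) = -3*C - 2 = -2 - 3*C)
B(f) = -1/48 (B(f) = 1/(-24 - 2*6*2) = 1/(-24 - 12*2) = 1/(-24 - 24) = 1/(-48) = -1/48)
-B(E(2)) = -1*(-1/48) = 1/48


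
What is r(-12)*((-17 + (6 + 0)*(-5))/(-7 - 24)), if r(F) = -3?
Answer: -141/31 ≈ -4.5484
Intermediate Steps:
r(-12)*((-17 + (6 + 0)*(-5))/(-7 - 24)) = -3*(-17 + (6 + 0)*(-5))/(-7 - 24) = -3*(-17 + 6*(-5))/(-31) = -3*(-17 - 30)*(-1)/31 = -(-141)*(-1)/31 = -3*47/31 = -141/31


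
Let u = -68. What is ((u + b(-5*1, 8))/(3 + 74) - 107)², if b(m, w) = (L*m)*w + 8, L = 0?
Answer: 68873401/5929 ≈ 11616.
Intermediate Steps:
b(m, w) = 8 (b(m, w) = (0*m)*w + 8 = 0*w + 8 = 0 + 8 = 8)
((u + b(-5*1, 8))/(3 + 74) - 107)² = ((-68 + 8)/(3 + 74) - 107)² = (-60/77 - 107)² = (-8299/77)² = 68873401/5929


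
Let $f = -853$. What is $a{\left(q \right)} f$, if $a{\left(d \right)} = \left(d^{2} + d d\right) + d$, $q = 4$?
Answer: $-30708$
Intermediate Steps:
$a{\left(d \right)} = d + 2 d^{2}$ ($a{\left(d \right)} = \left(d^{2} + d^{2}\right) + d = 2 d^{2} + d = d + 2 d^{2}$)
$a{\left(q \right)} f = 4 \left(1 + 2 \cdot 4\right) \left(-853\right) = 4 \left(1 + 8\right) \left(-853\right) = 4 \cdot 9 \left(-853\right) = 36 \left(-853\right) = -30708$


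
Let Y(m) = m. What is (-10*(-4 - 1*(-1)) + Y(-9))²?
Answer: 441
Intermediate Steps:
(-10*(-4 - 1*(-1)) + Y(-9))² = (-10*(-4 - 1*(-1)) - 9)² = (-10*(-4 + 1) - 9)² = (-10*(-3) - 9)² = (30 - 9)² = 21² = 441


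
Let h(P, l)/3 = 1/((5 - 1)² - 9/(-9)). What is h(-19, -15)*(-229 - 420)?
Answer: -1947/17 ≈ -114.53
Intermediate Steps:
h(P, l) = 3/17 (h(P, l) = 3/((5 - 1)² - 9/(-9)) = 3/(4² - 9*(-⅑)) = 3/(16 + 1) = 3/17)
h(-19, -15)*(-229 - 420) = 3*(-229 - 420)/17 = (3/17)*(-649) = -1947/17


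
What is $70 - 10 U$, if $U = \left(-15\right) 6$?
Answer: $970$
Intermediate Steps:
$U = -90$
$70 - 10 U = 70 - -900 = 70 + 900 = 970$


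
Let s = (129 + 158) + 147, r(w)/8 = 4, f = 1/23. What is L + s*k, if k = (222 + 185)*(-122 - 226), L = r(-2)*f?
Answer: -1413810520/23 ≈ -6.1470e+7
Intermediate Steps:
f = 1/23 ≈ 0.043478
r(w) = 32 (r(w) = 8*4 = 32)
L = 32/23 (L = 32*(1/23) = 32/23 ≈ 1.3913)
s = 434 (s = 287 + 147 = 434)
k = -141636 (k = 407*(-348) = -141636)
L + s*k = 32/23 + 434*(-141636) = 32/23 - 61470024 = -1413810520/23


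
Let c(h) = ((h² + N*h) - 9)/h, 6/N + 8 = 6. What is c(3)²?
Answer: 9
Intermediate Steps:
N = -3 (N = 6/(-8 + 6) = 6/(-2) = 6*(-½) = -3)
c(h) = (-9 + h² - 3*h)/h (c(h) = ((h² - 3*h) - 9)/h = (-9 + h² - 3*h)/h)
c(3)² = (-3 + 3 - 9/3)² = (-3 + 3 - 9*⅓)² = (-3 + 3 - 3)² = (-3)² = 9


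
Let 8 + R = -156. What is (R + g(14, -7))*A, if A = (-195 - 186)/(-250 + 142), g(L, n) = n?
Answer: -2413/4 ≈ -603.25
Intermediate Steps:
R = -164 (R = -8 - 156 = -164)
A = 127/36 (A = -381/(-108) = -381*(-1/108) = 127/36 ≈ 3.5278)
(R + g(14, -7))*A = (-164 - 7)*(127/36) = -171*127/36 = -2413/4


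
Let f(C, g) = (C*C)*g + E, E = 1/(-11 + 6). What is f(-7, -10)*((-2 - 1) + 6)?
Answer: -7353/5 ≈ -1470.6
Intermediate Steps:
E = -1/5 (E = 1/(-5) = -1/5 ≈ -0.20000)
f(C, g) = -1/5 + g*C**2 (f(C, g) = (C*C)*g - 1/5 = C**2*g - 1/5 = g*C**2 - 1/5 = -1/5 + g*C**2)
f(-7, -10)*((-2 - 1) + 6) = (-1/5 - 10*(-7)**2)*((-2 - 1) + 6) = (-1/5 - 10*49)*(-3 + 6) = (-1/5 - 490)*3 = -2451/5*3 = -7353/5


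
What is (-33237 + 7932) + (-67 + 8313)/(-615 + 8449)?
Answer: -99115562/3917 ≈ -25304.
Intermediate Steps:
(-33237 + 7932) + (-67 + 8313)/(-615 + 8449) = -25305 + 8246/7834 = -25305 + 8246*(1/7834) = -25305 + 4123/3917 = -99115562/3917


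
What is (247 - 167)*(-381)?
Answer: -30480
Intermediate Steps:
(247 - 167)*(-381) = 80*(-381) = -30480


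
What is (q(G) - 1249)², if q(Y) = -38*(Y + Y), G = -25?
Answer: 423801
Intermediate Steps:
q(Y) = -76*Y
(q(G) - 1249)² = (-76*(-25) - 1249)² = (1900 - 1249)² = 651² = 423801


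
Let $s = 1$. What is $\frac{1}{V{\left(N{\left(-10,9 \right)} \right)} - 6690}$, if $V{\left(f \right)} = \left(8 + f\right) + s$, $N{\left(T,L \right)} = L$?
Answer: $- \frac{1}{6672} \approx -0.00014988$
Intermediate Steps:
$V{\left(f \right)} = 9 + f$ ($V{\left(f \right)} = \left(8 + f\right) + 1 = 9 + f$)
$\frac{1}{V{\left(N{\left(-10,9 \right)} \right)} - 6690} = \frac{1}{\left(9 + 9\right) - 6690} = \frac{1}{18 - 6690} = \frac{1}{-6672} = - \frac{1}{6672}$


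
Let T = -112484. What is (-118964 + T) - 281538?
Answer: -512986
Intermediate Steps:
(-118964 + T) - 281538 = (-118964 - 112484) - 281538 = -231448 - 281538 = -512986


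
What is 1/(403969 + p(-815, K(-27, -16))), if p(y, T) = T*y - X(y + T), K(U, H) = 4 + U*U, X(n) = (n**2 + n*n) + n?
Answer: -1/206792 ≈ -4.8358e-6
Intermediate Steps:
X(n) = n + 2*n**2 (X(n) = (n**2 + n**2) + n = 2*n**2 + n = n + 2*n**2)
K(U, H) = 4 + U**2
p(y, T) = T*y - (T + y)*(1 + 2*T + 2*y) (p(y, T) = T*y - (y + T)*(1 + 2*(y + T)) = T*y - (T + y)*(1 + 2*(T + y)) = T*y - (T + y)*(1 + (2*T + 2*y)) = T*y - (T + y)*(1 + 2*T + 2*y))
1/(403969 + p(-815, K(-27, -16))) = 1/(403969 + ((4 + (-27)**2)*(-815) - ((4 + (-27)**2) - 815)*(1 + 2*(4 + (-27)**2) + 2*(-815)))) = 1/(403969 + ((4 + 729)*(-815) - ((4 + 729) - 815)*(1 + 2*(4 + 729) - 1630))) = 1/(403969 + (733*(-815) - (733 - 815)*(1 + 2*733 - 1630))) = 1/(403969 + (-597395 - 1*(-82)*(1 + 1466 - 1630))) = 1/(403969 + (-597395 - 1*(-82)*(-163))) = 1/(403969 + (-597395 - 13366)) = 1/(403969 - 610761) = 1/(-206792) = -1/206792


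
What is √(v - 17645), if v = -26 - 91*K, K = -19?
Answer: I*√15942 ≈ 126.26*I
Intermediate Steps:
v = 1703 (v = -26 - 91*(-19) = -26 + 1729 = 1703)
√(v - 17645) = √(1703 - 17645) = √(-15942) = I*√15942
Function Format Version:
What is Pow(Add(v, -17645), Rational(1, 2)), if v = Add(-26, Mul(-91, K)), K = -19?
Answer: Mul(I, Pow(15942, Rational(1, 2))) ≈ Mul(126.26, I)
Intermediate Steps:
v = 1703 (v = Add(-26, Mul(-91, -19)) = Add(-26, 1729) = 1703)
Pow(Add(v, -17645), Rational(1, 2)) = Pow(Add(1703, -17645), Rational(1, 2)) = Pow(-15942, Rational(1, 2)) = Mul(I, Pow(15942, Rational(1, 2)))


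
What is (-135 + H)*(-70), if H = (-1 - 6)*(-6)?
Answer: 6510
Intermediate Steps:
H = 42 (H = -7*(-6) = 42)
(-135 + H)*(-70) = (-135 + 42)*(-70) = -93*(-70) = 6510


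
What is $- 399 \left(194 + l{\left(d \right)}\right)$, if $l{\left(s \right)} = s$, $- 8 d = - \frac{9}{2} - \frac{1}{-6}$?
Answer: $- \frac{620977}{8} \approx -77622.0$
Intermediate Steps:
$d = \frac{13}{24}$ ($d = - \frac{- \frac{9}{2} - \frac{1}{-6}}{8} = - \frac{\left(-9\right) \frac{1}{2} - - \frac{1}{6}}{8} = - \frac{- \frac{9}{2} + \frac{1}{6}}{8} = \left(- \frac{1}{8}\right) \left(- \frac{13}{3}\right) = \frac{13}{24} \approx 0.54167$)
$- 399 \left(194 + l{\left(d \right)}\right) = - 399 \left(194 + \frac{13}{24}\right) = \left(-399\right) \frac{4669}{24} = - \frac{620977}{8}$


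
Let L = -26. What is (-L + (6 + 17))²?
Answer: 2401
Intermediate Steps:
(-L + (6 + 17))² = (-1*(-26) + (6 + 17))² = (26 + 23)² = 49² = 2401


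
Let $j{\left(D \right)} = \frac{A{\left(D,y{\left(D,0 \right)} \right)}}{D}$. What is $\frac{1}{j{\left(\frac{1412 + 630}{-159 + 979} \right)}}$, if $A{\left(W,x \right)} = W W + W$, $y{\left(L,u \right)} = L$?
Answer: $\frac{410}{1431} \approx 0.28651$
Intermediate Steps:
$A{\left(W,x \right)} = W + W^{2}$ ($A{\left(W,x \right)} = W^{2} + W = W + W^{2}$)
$j{\left(D \right)} = 1 + D$ ($j{\left(D \right)} = \frac{D \left(1 + D\right)}{D} = 1 + D$)
$\frac{1}{j{\left(\frac{1412 + 630}{-159 + 979} \right)}} = \frac{1}{1 + \frac{1412 + 630}{-159 + 979}} = \frac{1}{1 + \frac{2042}{820}} = \frac{1}{1 + 2042 \cdot \frac{1}{820}} = \frac{1}{1 + \frac{1021}{410}} = \frac{1}{\frac{1431}{410}} = \frac{410}{1431}$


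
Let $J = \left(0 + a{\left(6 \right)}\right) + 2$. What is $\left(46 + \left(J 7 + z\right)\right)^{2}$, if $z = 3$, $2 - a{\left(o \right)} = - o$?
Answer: $14161$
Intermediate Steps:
$a{\left(o \right)} = 2 + o$ ($a{\left(o \right)} = 2 - - o = 2 + o$)
$J = 10$ ($J = \left(0 + \left(2 + 6\right)\right) + 2 = \left(0 + 8\right) + 2 = 8 + 2 = 10$)
$\left(46 + \left(J 7 + z\right)\right)^{2} = \left(46 + \left(10 \cdot 7 + 3\right)\right)^{2} = \left(46 + \left(70 + 3\right)\right)^{2} = \left(46 + 73\right)^{2} = 119^{2} = 14161$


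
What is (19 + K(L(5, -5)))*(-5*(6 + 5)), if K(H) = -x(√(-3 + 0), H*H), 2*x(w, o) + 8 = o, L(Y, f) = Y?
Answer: -1155/2 ≈ -577.50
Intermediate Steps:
x(w, o) = -4 + o/2
K(H) = 4 - H²/2 (K(H) = -(-4 + (H*H)/2) = -(-4 + H²/2) = 4 - H²/2)
(19 + K(L(5, -5)))*(-5*(6 + 5)) = (19 + (4 - ½*5²))*(-5*(6 + 5)) = (19 + (4 - ½*25))*(-5*11) = (19 + (4 - 25/2))*(-55) = (19 - 17/2)*(-55) = (21/2)*(-55) = -1155/2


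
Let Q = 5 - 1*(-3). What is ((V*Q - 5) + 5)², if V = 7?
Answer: 3136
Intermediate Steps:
Q = 8 (Q = 5 + 3 = 8)
((V*Q - 5) + 5)² = ((7*8 - 5) + 5)² = ((56 - 5) + 5)² = (51 + 5)² = 56² = 3136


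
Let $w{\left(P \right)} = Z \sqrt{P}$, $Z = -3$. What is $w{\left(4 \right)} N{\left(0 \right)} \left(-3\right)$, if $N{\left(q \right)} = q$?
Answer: $0$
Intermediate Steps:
$w{\left(P \right)} = - 3 \sqrt{P}$
$w{\left(4 \right)} N{\left(0 \right)} \left(-3\right) = - 3 \sqrt{4} \cdot 0 \left(-3\right) = \left(-3\right) 2 \cdot 0 \left(-3\right) = \left(-6\right) 0 \left(-3\right) = 0 \left(-3\right) = 0$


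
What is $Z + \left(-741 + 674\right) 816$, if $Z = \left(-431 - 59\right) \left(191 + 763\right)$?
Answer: $-522132$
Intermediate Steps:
$Z = -467460$ ($Z = \left(-490\right) 954 = -467460$)
$Z + \left(-741 + 674\right) 816 = -467460 + \left(-741 + 674\right) 816 = -467460 - 54672 = -522132$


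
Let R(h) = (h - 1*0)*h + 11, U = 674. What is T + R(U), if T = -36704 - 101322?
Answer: 316261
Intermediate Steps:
T = -138026
R(h) = 11 + h² (R(h) = (h + 0)*h + 11 = h*h + 11 = h² + 11 = 11 + h²)
T + R(U) = -138026 + (11 + 674²) = -138026 + (11 + 454276) = -138026 + 454287 = 316261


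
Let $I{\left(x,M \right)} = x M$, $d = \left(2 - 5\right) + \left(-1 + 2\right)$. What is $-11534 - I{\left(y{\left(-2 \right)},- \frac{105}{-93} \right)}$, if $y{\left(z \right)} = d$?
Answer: $- \frac{357484}{31} \approx -11532.0$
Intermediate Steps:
$d = -2$ ($d = -3 + 1 = -2$)
$y{\left(z \right)} = -2$
$I{\left(x,M \right)} = M x$
$-11534 - I{\left(y{\left(-2 \right)},- \frac{105}{-93} \right)} = -11534 - - \frac{105}{-93} \left(-2\right) = -11534 - \left(-105\right) \left(- \frac{1}{93}\right) \left(-2\right) = -11534 - \frac{35}{31} \left(-2\right) = -11534 - - \frac{70}{31} = -11534 + \frac{70}{31} = - \frac{357484}{31}$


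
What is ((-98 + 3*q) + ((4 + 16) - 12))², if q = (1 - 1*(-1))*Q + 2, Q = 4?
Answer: 3600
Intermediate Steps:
q = 10 (q = (1 - 1*(-1))*4 + 2 = (1 + 1)*4 + 2 = 2*4 + 2 = 8 + 2 = 10)
((-98 + 3*q) + ((4 + 16) - 12))² = ((-98 + 3*10) + ((4 + 16) - 12))² = ((-98 + 30) + (20 - 12))² = (-68 + 8)² = (-60)² = 3600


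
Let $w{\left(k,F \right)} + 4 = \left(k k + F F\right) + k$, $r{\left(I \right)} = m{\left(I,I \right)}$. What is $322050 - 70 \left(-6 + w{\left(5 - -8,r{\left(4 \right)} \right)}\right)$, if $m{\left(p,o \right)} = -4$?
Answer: $308890$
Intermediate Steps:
$r{\left(I \right)} = -4$
$w{\left(k,F \right)} = -4 + k + F^{2} + k^{2}$ ($w{\left(k,F \right)} = -4 + \left(\left(k k + F F\right) + k\right) = -4 + \left(\left(k^{2} + F^{2}\right) + k\right) = -4 + \left(\left(F^{2} + k^{2}\right) + k\right) = -4 + \left(k + F^{2} + k^{2}\right) = -4 + k + F^{2} + k^{2}$)
$322050 - 70 \left(-6 + w{\left(5 - -8,r{\left(4 \right)} \right)}\right) = 322050 - 70 \left(-6 + \left(-4 + \left(5 - -8\right) + \left(-4\right)^{2} + \left(5 - -8\right)^{2}\right)\right) = 322050 - 70 \left(-6 + \left(-4 + \left(5 + 8\right) + 16 + \left(5 + 8\right)^{2}\right)\right) = 322050 - 70 \left(-6 + \left(-4 + 13 + 16 + 13^{2}\right)\right) = 322050 - 70 \left(-6 + \left(-4 + 13 + 16 + 169\right)\right) = 322050 - 70 \left(-6 + 194\right) = 322050 - 70 \cdot 188 = 322050 - 13160 = 308890$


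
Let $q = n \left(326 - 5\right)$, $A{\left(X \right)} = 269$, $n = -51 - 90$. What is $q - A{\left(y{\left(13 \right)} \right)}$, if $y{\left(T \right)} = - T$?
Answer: $-45530$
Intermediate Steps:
$n = -141$
$q = -45261$ ($q = - 141 \left(326 - 5\right) = \left(-141\right) 321 = -45261$)
$q - A{\left(y{\left(13 \right)} \right)} = -45261 - 269 = -45530$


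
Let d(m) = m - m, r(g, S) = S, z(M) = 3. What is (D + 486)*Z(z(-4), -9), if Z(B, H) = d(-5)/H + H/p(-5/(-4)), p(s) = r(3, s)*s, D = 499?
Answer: -28368/5 ≈ -5673.6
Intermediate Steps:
p(s) = s² (p(s) = s*s = s²)
d(m) = 0
Z(B, H) = 16*H/25 (Z(B, H) = 0/H + H/((-5/(-4))²) = 0 + H/((-5*(-¼))²) = 0 + H/((5/4)²) = 0 + H/(25/16) = 0 + H*(16/25) = 0 + 16*H/25 = 16*H/25)
(D + 486)*Z(z(-4), -9) = (499 + 486)*((16/25)*(-9)) = 985*(-144/25) = -28368/5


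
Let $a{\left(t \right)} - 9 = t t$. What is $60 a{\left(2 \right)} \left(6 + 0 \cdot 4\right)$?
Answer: $4680$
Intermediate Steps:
$a{\left(t \right)} = 9 + t^{2}$ ($a{\left(t \right)} = 9 + t t = 9 + t^{2}$)
$60 a{\left(2 \right)} \left(6 + 0 \cdot 4\right) = 60 \left(9 + 2^{2}\right) \left(6 + 0 \cdot 4\right) = 60 \left(9 + 4\right) \left(6 + 0\right) = 60 \cdot 13 \cdot 6 = 780 \cdot 6 = 4680$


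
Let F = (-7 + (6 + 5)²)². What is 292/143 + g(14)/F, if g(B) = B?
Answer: 1898417/929214 ≈ 2.0430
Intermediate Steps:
F = 12996 (F = (-7 + 11²)² = (-7 + 121)² = 114² = 12996)
292/143 + g(14)/F = 292/143 + 14/12996 = 292*(1/143) + 14*(1/12996) = 292/143 + 7/6498 = 1898417/929214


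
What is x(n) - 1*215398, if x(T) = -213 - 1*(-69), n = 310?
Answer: -215542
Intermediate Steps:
x(T) = -144 (x(T) = -213 + 69 = -144)
x(n) - 1*215398 = -144 - 1*215398 = -144 - 215398 = -215542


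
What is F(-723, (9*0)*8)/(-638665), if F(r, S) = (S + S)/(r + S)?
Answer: 0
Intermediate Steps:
F(r, S) = 2*S/(S + r) (F(r, S) = (2*S)/(S + r) = 2*S/(S + r))
F(-723, (9*0)*8)/(-638665) = (2*((9*0)*8)/((9*0)*8 - 723))/(-638665) = (2*(0*8)/(0*8 - 723))*(-1/638665) = (2*0/(0 - 723))*(-1/638665) = (2*0/(-723))*(-1/638665) = (2*0*(-1/723))*(-1/638665) = 0*(-1/638665) = 0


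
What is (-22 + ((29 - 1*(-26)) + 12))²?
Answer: 2025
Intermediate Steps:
(-22 + ((29 - 1*(-26)) + 12))² = (-22 + ((29 + 26) + 12))² = (-22 + (55 + 12))² = (-22 + 67)² = 45² = 2025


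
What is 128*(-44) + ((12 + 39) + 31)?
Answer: -5550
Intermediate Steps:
128*(-44) + ((12 + 39) + 31) = -5632 + (51 + 31) = -5632 + 82 = -5550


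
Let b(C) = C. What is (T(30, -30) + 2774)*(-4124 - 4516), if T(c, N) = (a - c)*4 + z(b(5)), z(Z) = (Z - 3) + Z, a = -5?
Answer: -22818240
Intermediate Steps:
z(Z) = -3 + 2*Z (z(Z) = (-3 + Z) + Z = -3 + 2*Z)
T(c, N) = -13 - 4*c (T(c, N) = (-5 - c)*4 + (-3 + 2*5) = (-20 - 4*c) + (-3 + 10) = (-20 - 4*c) + 7 = -13 - 4*c)
(T(30, -30) + 2774)*(-4124 - 4516) = ((-13 - 4*30) + 2774)*(-4124 - 4516) = ((-13 - 120) + 2774)*(-8640) = (-133 + 2774)*(-8640) = 2641*(-8640) = -22818240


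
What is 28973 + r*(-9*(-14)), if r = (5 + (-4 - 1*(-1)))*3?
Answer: 29729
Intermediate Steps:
r = 6 (r = (5 + (-4 + 1))*3 = (5 - 3)*3 = 2*3 = 6)
28973 + r*(-9*(-14)) = 28973 + 6*(-9*(-14)) = 28973 + 6*126 = 28973 + 756 = 29729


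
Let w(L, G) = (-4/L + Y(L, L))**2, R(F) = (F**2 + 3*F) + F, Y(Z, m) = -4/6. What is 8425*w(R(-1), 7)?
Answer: 33700/9 ≈ 3744.4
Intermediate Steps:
Y(Z, m) = -2/3 (Y(Z, m) = -4*1/6 = -2/3)
R(F) = F**2 + 4*F
w(L, G) = (-2/3 - 4/L)**2 (w(L, G) = (-4/L - 2/3)**2 = (-2/3 - 4/L)**2)
8425*w(R(-1), 7) = 8425*(4*(6 - (4 - 1))**2/(9*(-(4 - 1))**2)) = 8425*(4*(6 - 1*3)**2/(9*(-1*3)**2)) = 8425*((4/9)*(6 - 3)**2/(-3)**2) = 8425*((4/9)*(1/9)*3**2) = 8425*((4/9)*(1/9)*9) = 8425*(4/9) = 33700/9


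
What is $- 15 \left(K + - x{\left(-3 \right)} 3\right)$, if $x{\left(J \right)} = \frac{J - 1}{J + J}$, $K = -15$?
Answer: $255$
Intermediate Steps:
$x{\left(J \right)} = \frac{-1 + J}{2 J}$
$- 15 \left(K + - x{\left(-3 \right)} 3\right) = - 15 \left(-15 + - \frac{-1 - 3}{2 \left(-3\right)} 3\right) = - 15 \left(-15 + - \frac{\left(-1\right) \left(-4\right)}{2 \cdot 3} \cdot 3\right) = - 15 \left(-15 + \left(-1\right) \frac{2}{3} \cdot 3\right) = - 15 \left(-15 - 2\right) = \left(-15\right) \left(-17\right) = 255$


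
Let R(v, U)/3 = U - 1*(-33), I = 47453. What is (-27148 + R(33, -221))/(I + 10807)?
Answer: -6928/14565 ≈ -0.47566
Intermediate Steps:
R(v, U) = 99 + 3*U (R(v, U) = 3*(U - 1*(-33)) = 3*(U + 33) = 3*(33 + U) = 99 + 3*U)
(-27148 + R(33, -221))/(I + 10807) = (-27148 + (99 + 3*(-221)))/(47453 + 10807) = (-27148 + (99 - 663))/58260 = (-27148 - 564)*(1/58260) = -27712*1/58260 = -6928/14565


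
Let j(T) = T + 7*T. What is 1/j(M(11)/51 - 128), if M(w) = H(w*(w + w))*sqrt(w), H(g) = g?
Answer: -10404/10492645 - 6171*sqrt(11)/167882320 ≈ -0.0011135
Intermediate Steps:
M(w) = 2*w**(5/2) (M(w) = (w*(w + w))*sqrt(w) = (w*(2*w))*sqrt(w) = (2*w**2)*sqrt(w) = 2*w**(5/2))
j(T) = 8*T
1/j(M(11)/51 - 128) = 1/(8*((2*11**(5/2))/51 - 128)) = 1/(8*((2*(121*sqrt(11)))*(1/51) - 128)) = 1/(8*((242*sqrt(11))*(1/51) - 128)) = 1/(8*(242*sqrt(11)/51 - 128)) = 1/(8*(-128 + 242*sqrt(11)/51)) = 1/(-1024 + 1936*sqrt(11)/51)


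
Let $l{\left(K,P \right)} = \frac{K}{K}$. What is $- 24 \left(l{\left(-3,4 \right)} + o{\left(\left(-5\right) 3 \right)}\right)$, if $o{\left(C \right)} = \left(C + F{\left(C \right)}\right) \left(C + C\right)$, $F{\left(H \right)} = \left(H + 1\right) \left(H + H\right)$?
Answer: $291576$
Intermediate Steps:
$l{\left(K,P \right)} = 1$
$F{\left(H \right)} = 2 H \left(1 + H\right)$ ($F{\left(H \right)} = \left(1 + H\right) 2 H = 2 H \left(1 + H\right)$)
$o{\left(C \right)} = 2 C \left(C + 2 C \left(1 + C\right)\right)$ ($o{\left(C \right)} = \left(C + 2 C \left(1 + C\right)\right) \left(C + C\right) = \left(C + 2 C \left(1 + C\right)\right) 2 C = 2 C \left(C + 2 C \left(1 + C\right)\right)$)
$- 24 \left(l{\left(-3,4 \right)} + o{\left(\left(-5\right) 3 \right)}\right) = - 24 \left(1 + \left(\left(-5\right) 3\right)^{2} \left(6 + 4 \left(\left(-5\right) 3\right)\right)\right) = - 24 \left(1 + \left(-15\right)^{2} \left(6 + 4 \left(-15\right)\right)\right) = - 24 \left(1 + 225 \left(6 - 60\right)\right) = - 24 \left(1 + 225 \left(-54\right)\right) = - 24 \left(1 - 12150\right) = \left(-24\right) \left(-12149\right) = 291576$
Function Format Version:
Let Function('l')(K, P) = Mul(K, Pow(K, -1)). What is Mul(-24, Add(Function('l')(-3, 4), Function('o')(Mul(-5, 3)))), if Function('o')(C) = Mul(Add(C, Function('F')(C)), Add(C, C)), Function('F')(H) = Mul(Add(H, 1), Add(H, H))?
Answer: 291576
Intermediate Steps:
Function('l')(K, P) = 1
Function('F')(H) = Mul(2, H, Add(1, H)) (Function('F')(H) = Mul(Add(1, H), Mul(2, H)) = Mul(2, H, Add(1, H)))
Function('o')(C) = Mul(2, C, Add(C, Mul(2, C, Add(1, C)))) (Function('o')(C) = Mul(Add(C, Mul(2, C, Add(1, C))), Add(C, C)) = Mul(Add(C, Mul(2, C, Add(1, C))), Mul(2, C)) = Mul(2, C, Add(C, Mul(2, C, Add(1, C)))))
Mul(-24, Add(Function('l')(-3, 4), Function('o')(Mul(-5, 3)))) = Mul(-24, Add(1, Mul(Pow(Mul(-5, 3), 2), Add(6, Mul(4, Mul(-5, 3)))))) = Mul(-24, Add(1, Mul(Pow(-15, 2), Add(6, Mul(4, -15))))) = Mul(-24, Add(1, Mul(225, Add(6, -60)))) = Mul(-24, Add(1, Mul(225, -54))) = Mul(-24, Add(1, -12150)) = Mul(-24, -12149) = 291576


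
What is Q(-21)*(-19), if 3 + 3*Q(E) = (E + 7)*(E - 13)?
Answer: -8987/3 ≈ -2995.7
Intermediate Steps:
Q(E) = -1 + (-13 + E)*(7 + E)/3 (Q(E) = -1 + ((E + 7)*(E - 13))/3 = -1 + ((7 + E)*(-13 + E))/3 = -1 + ((-13 + E)*(7 + E))/3 = -1 + (-13 + E)*(7 + E)/3)
Q(-21)*(-19) = (-94/3 - 2*(-21) + (⅓)*(-21)²)*(-19) = (-94/3 + 42 + (⅓)*441)*(-19) = (-94/3 + 42 + 147)*(-19) = (473/3)*(-19) = -8987/3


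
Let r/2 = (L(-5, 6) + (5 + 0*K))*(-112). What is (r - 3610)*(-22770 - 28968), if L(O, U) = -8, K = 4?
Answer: 152006244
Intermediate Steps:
r = 672 (r = 2*((-8 + (5 + 0*4))*(-112)) = 2*((-8 + (5 + 0))*(-112)) = 2*((-8 + 5)*(-112)) = 2*(-3*(-112)) = 2*336 = 672)
(r - 3610)*(-22770 - 28968) = (672 - 3610)*(-22770 - 28968) = -2938*(-51738) = 152006244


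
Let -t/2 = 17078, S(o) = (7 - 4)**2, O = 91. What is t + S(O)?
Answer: -34147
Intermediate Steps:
S(o) = 9 (S(o) = 3**2 = 9)
t = -34156 (t = -2*17078 = -34156)
t + S(O) = -34156 + 9 = -34147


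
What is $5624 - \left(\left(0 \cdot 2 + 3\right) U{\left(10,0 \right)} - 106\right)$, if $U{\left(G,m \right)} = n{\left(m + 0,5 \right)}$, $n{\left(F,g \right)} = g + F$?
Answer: $5715$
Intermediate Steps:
$n{\left(F,g \right)} = F + g$
$U{\left(G,m \right)} = 5 + m$ ($U{\left(G,m \right)} = \left(m + 0\right) + 5 = m + 5 = 5 + m$)
$5624 - \left(\left(0 \cdot 2 + 3\right) U{\left(10,0 \right)} - 106\right) = 5624 - \left(\left(0 \cdot 2 + 3\right) \left(5 + 0\right) - 106\right) = 5624 - \left(\left(0 + 3\right) 5 - 106\right) = 5624 - \left(3 \cdot 5 - 106\right) = 5624 - \left(15 - 106\right) = 5624 - -91 = 5624 + 91 = 5715$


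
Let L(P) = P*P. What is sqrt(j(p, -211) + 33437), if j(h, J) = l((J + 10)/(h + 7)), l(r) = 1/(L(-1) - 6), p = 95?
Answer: 36*sqrt(645)/5 ≈ 182.86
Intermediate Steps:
L(P) = P**2
l(r) = -1/5 (l(r) = 1/((-1)**2 - 6) = 1/(1 - 6) = 1/(-5) = -1/5)
j(h, J) = -1/5
sqrt(j(p, -211) + 33437) = sqrt(-1/5 + 33437) = sqrt(167184/5) = 36*sqrt(645)/5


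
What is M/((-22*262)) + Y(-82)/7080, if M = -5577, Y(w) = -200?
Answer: 87119/92748 ≈ 0.93931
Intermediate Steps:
M/((-22*262)) + Y(-82)/7080 = -5577/((-22*262)) - 200/7080 = -5577/(-5764) - 200*1/7080 = -5577*(-1/5764) - 5/177 = 507/524 - 5/177 = 87119/92748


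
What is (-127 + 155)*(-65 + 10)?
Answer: -1540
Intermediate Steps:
(-127 + 155)*(-65 + 10) = 28*(-55) = -1540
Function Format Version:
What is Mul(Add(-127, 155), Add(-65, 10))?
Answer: -1540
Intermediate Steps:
Mul(Add(-127, 155), Add(-65, 10)) = Mul(28, -55) = -1540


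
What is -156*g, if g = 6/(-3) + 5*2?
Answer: -1248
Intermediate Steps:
g = 8 (g = 6*(-⅓) + 10 = -2 + 10 = 8)
-156*g = -156*8 = -1248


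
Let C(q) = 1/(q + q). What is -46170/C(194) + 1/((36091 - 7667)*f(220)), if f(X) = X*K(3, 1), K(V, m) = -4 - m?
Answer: -560105038944001/31266400 ≈ -1.7914e+7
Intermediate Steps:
f(X) = -5*X (f(X) = X*(-4 - 1*1) = X*(-4 - 1) = X*(-5) = -5*X)
C(q) = 1/(2*q)
-46170/C(194) + 1/((36091 - 7667)*f(220)) = -46170/((½)/194) + 1/((36091 - 7667)*((-5*220))) = -46170/((½)*(1/194)) + 1/(28424*(-1100)) = -46170/1/388 + (1/28424)*(-1/1100) = -46170*388 - 1/31266400 = -17913960 - 1/31266400 = -560105038944001/31266400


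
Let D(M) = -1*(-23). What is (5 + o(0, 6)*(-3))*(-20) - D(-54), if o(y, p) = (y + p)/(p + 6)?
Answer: -93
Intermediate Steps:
D(M) = 23
o(y, p) = (p + y)/(6 + p)
(5 + o(0, 6)*(-3))*(-20) - D(-54) = (5 + ((6 + 0)/(6 + 6))*(-3))*(-20) - 1*23 = (5 + (6/12)*(-3))*(-20) - 23 = (5 + ((1/12)*6)*(-3))*(-20) - 23 = (5 + (½)*(-3))*(-20) - 23 = (5 - 3/2)*(-20) - 23 = (7/2)*(-20) - 23 = -70 - 23 = -93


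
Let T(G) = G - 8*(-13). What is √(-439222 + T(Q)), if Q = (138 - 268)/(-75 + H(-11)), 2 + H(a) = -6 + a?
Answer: I*√970008607/47 ≈ 662.66*I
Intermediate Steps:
H(a) = -8 + a (H(a) = -2 + (-6 + a) = -8 + a)
Q = 65/47 (Q = (138 - 268)/(-75 + (-8 - 11)) = -130/(-75 - 19) = -130/(-94) = -130*(-1/94) = 65/47 ≈ 1.3830)
T(G) = 104 + G (T(G) = G + 104 = 104 + G)
√(-439222 + T(Q)) = √(-439222 + (104 + 65/47)) = √(-439222 + 4953/47) = √(-20638481/47) = I*√970008607/47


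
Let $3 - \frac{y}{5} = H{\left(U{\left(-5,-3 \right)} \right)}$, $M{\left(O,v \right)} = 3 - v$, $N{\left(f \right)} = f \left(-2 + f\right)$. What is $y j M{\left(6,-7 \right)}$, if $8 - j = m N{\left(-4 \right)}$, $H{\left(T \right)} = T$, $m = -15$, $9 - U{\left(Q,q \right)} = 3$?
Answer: $-55200$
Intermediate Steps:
$U{\left(Q,q \right)} = 6$ ($U{\left(Q,q \right)} = 9 - 3 = 6$)
$y = -15$ ($y = 15 - 30 = -15$)
$j = 368$ ($j = 8 - - 15 \left(- 4 \left(-2 - 4\right)\right) = 8 - - 15 \left(\left(-4\right) \left(-6\right)\right) = 8 - \left(-15\right) 24 = 8 - -360 = 8 + 360 = 368$)
$y j M{\left(6,-7 \right)} = \left(-15\right) 368 \left(3 - -7\right) = - 5520 \left(3 + 7\right) = \left(-5520\right) 10 = -55200$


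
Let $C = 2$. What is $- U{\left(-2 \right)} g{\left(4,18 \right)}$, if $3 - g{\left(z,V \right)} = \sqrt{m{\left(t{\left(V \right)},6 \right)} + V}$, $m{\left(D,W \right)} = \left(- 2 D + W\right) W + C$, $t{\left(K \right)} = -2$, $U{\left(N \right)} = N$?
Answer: $6 - 8 \sqrt{5} \approx -11.889$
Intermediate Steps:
$m{\left(D,W \right)} = 2 + W \left(W - 2 D\right)$ ($m{\left(D,W \right)} = \left(- 2 D + W\right) W + 2 = \left(W - 2 D\right) W + 2 = W \left(W - 2 D\right) + 2 = 2 + W \left(W - 2 D\right)$)
$g{\left(z,V \right)} = 3 - \sqrt{62 + V}$ ($g{\left(z,V \right)} = 3 - \sqrt{\left(2 + 6^{2} - \left(-4\right) 6\right) + V} = 3 - \sqrt{\left(2 + 36 + 24\right) + V} = 3 - \sqrt{62 + V}$)
$- U{\left(-2 \right)} g{\left(4,18 \right)} = \left(-1\right) \left(-2\right) \left(3 - \sqrt{62 + 18}\right) = 2 \left(3 - \sqrt{80}\right) = 2 \left(3 - 4 \sqrt{5}\right) = 6 - 8 \sqrt{5}$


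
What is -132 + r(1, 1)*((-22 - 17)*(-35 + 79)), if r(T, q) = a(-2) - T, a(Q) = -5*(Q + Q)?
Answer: -32736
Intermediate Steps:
a(Q) = -10*Q
r(T, q) = 20 - T (r(T, q) = -10*(-2) - T = 20 - T)
-132 + r(1, 1)*((-22 - 17)*(-35 + 79)) = -132 + (20 - 1*1)*((-22 - 17)*(-35 + 79)) = -132 + (20 - 1)*(-39*44) = -132 + 19*(-1716) = -132 - 32604 = -32736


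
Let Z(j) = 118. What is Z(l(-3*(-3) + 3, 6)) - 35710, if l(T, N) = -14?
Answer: -35592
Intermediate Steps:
Z(l(-3*(-3) + 3, 6)) - 35710 = 118 - 35710 = -35592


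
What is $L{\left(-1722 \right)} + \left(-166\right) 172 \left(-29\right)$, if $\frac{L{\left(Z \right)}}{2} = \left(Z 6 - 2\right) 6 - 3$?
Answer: $703994$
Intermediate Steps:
$L{\left(Z \right)} = -30 + 72 Z$ ($L{\left(Z \right)} = 2 \left(\left(Z 6 - 2\right) 6 - 3\right) = 2 \left(\left(6 Z - 2\right) 6 - 3\right) = 2 \left(\left(-2 + 6 Z\right) 6 - 3\right) = 2 \left(\left(-12 + 36 Z\right) - 3\right) = 2 \left(-15 + 36 Z\right) = -30 + 72 Z$)
$L{\left(-1722 \right)} + \left(-166\right) 172 \left(-29\right) = \left(-30 + 72 \left(-1722\right)\right) + \left(-166\right) 172 \left(-29\right) = \left(-30 - 123984\right) - -828008 = -124014 + 828008 = 703994$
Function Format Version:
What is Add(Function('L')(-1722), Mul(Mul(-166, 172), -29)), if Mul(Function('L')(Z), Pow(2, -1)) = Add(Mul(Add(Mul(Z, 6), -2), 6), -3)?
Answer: 703994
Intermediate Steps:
Function('L')(Z) = Add(-30, Mul(72, Z)) (Function('L')(Z) = Mul(2, Add(Mul(Add(Mul(Z, 6), -2), 6), -3)) = Mul(2, Add(Mul(Add(Mul(6, Z), -2), 6), -3)) = Mul(2, Add(Mul(Add(-2, Mul(6, Z)), 6), -3)) = Mul(2, Add(Add(-12, Mul(36, Z)), -3)) = Mul(2, Add(-15, Mul(36, Z))) = Add(-30, Mul(72, Z)))
Add(Function('L')(-1722), Mul(Mul(-166, 172), -29)) = Add(Add(-30, Mul(72, -1722)), Mul(Mul(-166, 172), -29)) = Add(Add(-30, -123984), Mul(-28552, -29)) = Add(-124014, 828008) = 703994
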